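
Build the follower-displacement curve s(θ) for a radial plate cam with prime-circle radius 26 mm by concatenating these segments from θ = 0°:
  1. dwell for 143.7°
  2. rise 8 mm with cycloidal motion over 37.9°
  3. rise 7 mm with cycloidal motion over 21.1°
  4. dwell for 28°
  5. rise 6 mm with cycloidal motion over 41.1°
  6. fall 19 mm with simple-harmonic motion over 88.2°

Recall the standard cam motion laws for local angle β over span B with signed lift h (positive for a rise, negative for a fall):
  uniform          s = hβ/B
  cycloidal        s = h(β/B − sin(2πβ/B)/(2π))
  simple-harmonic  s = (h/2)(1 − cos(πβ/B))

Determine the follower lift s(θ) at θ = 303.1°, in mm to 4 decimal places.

seg 1 [0°–143.7°] dwell: s stays 0.0000
seg 2 [143.7°–181.6°] cycloidal, h=8: full span → s += 8 → s = 8.0000
seg 3 [181.6°–202.7°] cycloidal, h=7: full span → s += 7 → s = 15.0000
seg 4 [202.7°–230.7°] dwell: s stays 15.0000
seg 5 [230.7°–271.8°] cycloidal, h=6: full span → s += 6 → s = 21.0000
seg 6 [271.8°–360°] simple-harmonic, h=-19: θ=303.1° here. β=31.3, B=88.2. -19/2·(1 − cos(π·0.3549)) = -5.3172 → s = 15.6828

15.6828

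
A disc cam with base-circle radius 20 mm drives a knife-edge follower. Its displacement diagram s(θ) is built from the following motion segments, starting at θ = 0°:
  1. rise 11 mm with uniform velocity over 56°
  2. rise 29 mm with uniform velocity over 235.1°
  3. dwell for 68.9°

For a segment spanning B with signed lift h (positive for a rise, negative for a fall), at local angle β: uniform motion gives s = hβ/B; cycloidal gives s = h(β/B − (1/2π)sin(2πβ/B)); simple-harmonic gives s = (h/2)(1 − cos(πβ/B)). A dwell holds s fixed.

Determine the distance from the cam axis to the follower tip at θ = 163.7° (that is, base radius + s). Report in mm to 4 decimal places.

seg 1 [0°–56°] uniform, h=11: full span → s += 11 → s = 11.0000
seg 2 [56°–291.1°] uniform, h=29: θ=163.7° here. β=107.7, B=235.1. 29·107.7/235.1 = 13.2850 → s = 24.2850
radial distance = base radius + s = 20 + 24.2850 = 44.2850

44.2850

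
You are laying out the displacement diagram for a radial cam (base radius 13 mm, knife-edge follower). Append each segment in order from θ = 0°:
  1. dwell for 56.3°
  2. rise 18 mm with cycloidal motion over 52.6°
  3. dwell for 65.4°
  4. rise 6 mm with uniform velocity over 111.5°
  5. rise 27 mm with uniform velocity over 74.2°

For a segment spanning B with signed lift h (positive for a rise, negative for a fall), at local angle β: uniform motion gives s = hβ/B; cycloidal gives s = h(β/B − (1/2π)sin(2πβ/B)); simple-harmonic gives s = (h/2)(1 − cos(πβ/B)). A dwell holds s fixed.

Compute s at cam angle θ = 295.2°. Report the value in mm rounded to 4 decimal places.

seg 1 [0°–56.3°] dwell: s stays 0.0000
seg 2 [56.3°–108.9°] cycloidal, h=18: full span → s += 18 → s = 18.0000
seg 3 [108.9°–174.3°] dwell: s stays 18.0000
seg 4 [174.3°–285.8°] uniform, h=6: full span → s += 6 → s = 24.0000
seg 5 [285.8°–360°] uniform, h=27: θ=295.2° here. β=9.4, B=74.2. 27·9.4/74.2 = 3.4205 → s = 27.4205

27.4205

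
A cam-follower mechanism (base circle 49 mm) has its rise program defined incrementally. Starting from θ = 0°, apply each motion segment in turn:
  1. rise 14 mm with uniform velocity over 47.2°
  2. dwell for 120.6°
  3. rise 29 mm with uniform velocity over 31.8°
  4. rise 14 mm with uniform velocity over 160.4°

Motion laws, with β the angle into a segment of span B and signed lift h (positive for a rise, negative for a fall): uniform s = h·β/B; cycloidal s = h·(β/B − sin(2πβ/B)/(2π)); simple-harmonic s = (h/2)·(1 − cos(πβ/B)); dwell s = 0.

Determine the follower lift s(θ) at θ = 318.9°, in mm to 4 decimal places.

seg 1 [0°–47.2°] uniform, h=14: full span → s += 14 → s = 14.0000
seg 2 [47.2°–167.8°] dwell: s stays 14.0000
seg 3 [167.8°–199.6°] uniform, h=29: full span → s += 29 → s = 43.0000
seg 4 [199.6°–360°] uniform, h=14: θ=318.9° here. β=119.3, B=160.4. 14·119.3/160.4 = 10.4127 → s = 53.4127

53.4127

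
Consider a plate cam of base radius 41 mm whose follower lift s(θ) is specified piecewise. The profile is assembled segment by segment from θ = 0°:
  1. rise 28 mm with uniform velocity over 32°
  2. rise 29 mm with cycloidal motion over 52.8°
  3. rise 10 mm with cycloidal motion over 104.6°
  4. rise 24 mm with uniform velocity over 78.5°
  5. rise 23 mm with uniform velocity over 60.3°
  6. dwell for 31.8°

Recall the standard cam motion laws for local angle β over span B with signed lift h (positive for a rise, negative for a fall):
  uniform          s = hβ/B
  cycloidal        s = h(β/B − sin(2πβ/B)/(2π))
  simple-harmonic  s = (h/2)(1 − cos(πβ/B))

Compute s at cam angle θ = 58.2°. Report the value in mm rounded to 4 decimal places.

seg 1 [0°–32°] uniform, h=28: full span → s += 28 → s = 28.0000
seg 2 [32°–84.8°] cycloidal, h=29: θ=58.2° here. β=26.2, B=52.8. 29·(0.4962 − sin(2π·0.4962)/(2π)) = 14.2803 → s = 42.2803

42.2803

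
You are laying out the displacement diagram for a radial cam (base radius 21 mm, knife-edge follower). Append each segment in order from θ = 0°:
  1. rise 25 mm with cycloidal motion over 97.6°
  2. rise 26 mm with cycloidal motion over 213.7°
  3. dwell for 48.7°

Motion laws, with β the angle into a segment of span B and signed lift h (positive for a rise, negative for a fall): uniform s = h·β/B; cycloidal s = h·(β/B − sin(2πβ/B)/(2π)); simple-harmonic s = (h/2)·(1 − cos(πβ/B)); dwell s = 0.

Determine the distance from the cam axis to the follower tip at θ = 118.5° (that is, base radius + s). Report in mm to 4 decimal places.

seg 1 [0°–97.6°] cycloidal, h=25: full span → s += 25 → s = 25.0000
seg 2 [97.6°–311.3°] cycloidal, h=26: θ=118.5° here. β=20.9, B=213.7. 26·(0.0978 − sin(2π·0.0978)/(2π)) = 0.1570 → s = 25.1570
radial distance = base radius + s = 21 + 25.1570 = 46.1570

46.1570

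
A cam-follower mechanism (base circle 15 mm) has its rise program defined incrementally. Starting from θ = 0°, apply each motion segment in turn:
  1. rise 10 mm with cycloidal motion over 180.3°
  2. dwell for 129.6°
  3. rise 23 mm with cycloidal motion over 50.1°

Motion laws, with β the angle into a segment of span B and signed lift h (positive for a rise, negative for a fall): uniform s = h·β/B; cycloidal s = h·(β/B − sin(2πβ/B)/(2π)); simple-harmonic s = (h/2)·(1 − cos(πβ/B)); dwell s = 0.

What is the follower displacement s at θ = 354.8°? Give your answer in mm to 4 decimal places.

seg 1 [0°–180.3°] cycloidal, h=10: full span → s += 10 → s = 10.0000
seg 2 [180.3°–309.9°] dwell: s stays 10.0000
seg 3 [309.9°–360°] cycloidal, h=23: θ=354.8° here. β=44.9, B=50.1. 23·(0.8962 − sin(2π·0.8962)/(2π)) = 22.8343 → s = 32.8343

32.8343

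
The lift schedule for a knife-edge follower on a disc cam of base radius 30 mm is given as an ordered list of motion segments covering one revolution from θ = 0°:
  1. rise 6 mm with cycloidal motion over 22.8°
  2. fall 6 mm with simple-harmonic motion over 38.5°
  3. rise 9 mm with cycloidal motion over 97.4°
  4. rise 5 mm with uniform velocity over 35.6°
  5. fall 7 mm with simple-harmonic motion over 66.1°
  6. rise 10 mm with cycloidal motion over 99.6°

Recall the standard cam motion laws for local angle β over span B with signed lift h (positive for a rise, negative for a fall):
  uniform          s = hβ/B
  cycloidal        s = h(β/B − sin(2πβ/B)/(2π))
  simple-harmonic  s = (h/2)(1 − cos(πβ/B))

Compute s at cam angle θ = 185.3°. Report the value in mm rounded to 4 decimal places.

seg 1 [0°–22.8°] cycloidal, h=6: full span → s += 6 → s = 6.0000
seg 2 [22.8°–61.3°] simple-harmonic, h=-6: full span → s += -6 → s = 0.0000
seg 3 [61.3°–158.7°] cycloidal, h=9: full span → s += 9 → s = 9.0000
seg 4 [158.7°–194.3°] uniform, h=5: θ=185.3° here. β=26.6, B=35.6. 5·26.6/35.6 = 3.7360 → s = 12.7360

12.7360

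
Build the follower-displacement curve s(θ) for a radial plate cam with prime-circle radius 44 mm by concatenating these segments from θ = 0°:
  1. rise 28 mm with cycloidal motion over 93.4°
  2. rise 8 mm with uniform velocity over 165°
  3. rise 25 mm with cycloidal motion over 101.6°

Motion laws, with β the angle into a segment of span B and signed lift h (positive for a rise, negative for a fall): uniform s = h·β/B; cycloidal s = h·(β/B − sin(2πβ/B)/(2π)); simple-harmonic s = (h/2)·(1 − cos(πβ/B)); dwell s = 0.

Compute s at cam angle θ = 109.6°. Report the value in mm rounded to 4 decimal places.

seg 1 [0°–93.4°] cycloidal, h=28: full span → s += 28 → s = 28.0000
seg 2 [93.4°–258.4°] uniform, h=8: θ=109.6° here. β=16.2, B=165. 8·16.2/165 = 0.7855 → s = 28.7855

28.7855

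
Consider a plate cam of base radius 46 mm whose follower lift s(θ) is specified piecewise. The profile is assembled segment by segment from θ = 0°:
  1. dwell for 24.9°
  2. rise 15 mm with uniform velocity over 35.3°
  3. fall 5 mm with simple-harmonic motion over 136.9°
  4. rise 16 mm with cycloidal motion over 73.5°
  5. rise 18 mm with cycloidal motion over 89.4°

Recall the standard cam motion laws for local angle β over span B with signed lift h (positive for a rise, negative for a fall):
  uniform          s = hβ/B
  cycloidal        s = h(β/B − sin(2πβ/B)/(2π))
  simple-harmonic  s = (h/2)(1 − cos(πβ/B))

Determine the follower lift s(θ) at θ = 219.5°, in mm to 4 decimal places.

seg 1 [0°–24.9°] dwell: s stays 0.0000
seg 2 [24.9°–60.2°] uniform, h=15: full span → s += 15 → s = 15.0000
seg 3 [60.2°–197.1°] simple-harmonic, h=-5: full span → s += -5 → s = 10.0000
seg 4 [197.1°–270.6°] cycloidal, h=16: θ=219.5° here. β=22.4, B=73.5. 16·(0.3048 − sin(2π·0.3048)/(2π)) = 2.4790 → s = 12.4790

12.4790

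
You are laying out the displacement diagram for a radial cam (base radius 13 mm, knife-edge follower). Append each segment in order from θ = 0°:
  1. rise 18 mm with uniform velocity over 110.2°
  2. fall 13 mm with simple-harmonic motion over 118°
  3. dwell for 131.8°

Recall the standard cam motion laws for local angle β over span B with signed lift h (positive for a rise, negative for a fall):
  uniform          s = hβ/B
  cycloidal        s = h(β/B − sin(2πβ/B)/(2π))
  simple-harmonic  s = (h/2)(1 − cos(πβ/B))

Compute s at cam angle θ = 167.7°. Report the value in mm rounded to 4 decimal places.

seg 1 [0°–110.2°] uniform, h=18: full span → s += 18 → s = 18.0000
seg 2 [110.2°–228.2°] simple-harmonic, h=-13: θ=167.7° here. β=57.5, B=118. -13/2·(1 − cos(π·0.4873)) = -6.2405 → s = 11.7595

11.7595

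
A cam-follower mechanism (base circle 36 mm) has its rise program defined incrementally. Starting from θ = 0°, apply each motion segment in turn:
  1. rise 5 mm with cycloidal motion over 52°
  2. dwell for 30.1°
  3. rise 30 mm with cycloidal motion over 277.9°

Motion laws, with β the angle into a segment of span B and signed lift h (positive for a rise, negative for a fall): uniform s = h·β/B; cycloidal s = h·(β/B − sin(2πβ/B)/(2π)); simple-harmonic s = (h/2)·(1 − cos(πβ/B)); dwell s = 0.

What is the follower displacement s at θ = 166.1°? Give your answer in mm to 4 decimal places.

seg 1 [0°–52°] cycloidal, h=5: full span → s += 5 → s = 5.0000
seg 2 [52°–82.1°] dwell: s stays 5.0000
seg 3 [82.1°–360°] cycloidal, h=30: θ=166.1° here. β=84, B=277.9. 30·(0.3023 − sin(2π·0.3023)/(2π)) = 4.5485 → s = 9.5485

9.5485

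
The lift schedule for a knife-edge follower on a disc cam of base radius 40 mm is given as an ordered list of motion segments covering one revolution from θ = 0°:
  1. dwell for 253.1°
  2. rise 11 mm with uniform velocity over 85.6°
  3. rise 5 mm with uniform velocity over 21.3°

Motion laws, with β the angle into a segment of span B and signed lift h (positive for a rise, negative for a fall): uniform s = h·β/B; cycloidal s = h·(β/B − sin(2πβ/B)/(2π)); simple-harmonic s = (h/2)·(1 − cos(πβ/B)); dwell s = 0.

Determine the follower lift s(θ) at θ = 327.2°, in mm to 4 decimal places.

seg 1 [0°–253.1°] dwell: s stays 0.0000
seg 2 [253.1°–338.7°] uniform, h=11: θ=327.2° here. β=74.1, B=85.6. 11·74.1/85.6 = 9.5222 → s = 9.5222

9.5222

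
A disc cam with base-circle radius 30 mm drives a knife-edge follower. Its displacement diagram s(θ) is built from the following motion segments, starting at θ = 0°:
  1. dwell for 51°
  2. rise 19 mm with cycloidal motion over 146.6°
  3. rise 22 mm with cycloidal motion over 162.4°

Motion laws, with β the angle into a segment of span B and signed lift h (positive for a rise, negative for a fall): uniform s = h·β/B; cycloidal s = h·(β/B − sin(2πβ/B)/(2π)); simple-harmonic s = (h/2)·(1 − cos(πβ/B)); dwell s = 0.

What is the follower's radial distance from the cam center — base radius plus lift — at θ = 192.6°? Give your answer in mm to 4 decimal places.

seg 1 [0°–51°] dwell: s stays 0.0000
seg 2 [51°–197.6°] cycloidal, h=19: θ=192.6° here. β=141.6, B=146.6. 19·(0.9659 − sin(2π·0.9659)/(2π)) = 18.9951 → s = 18.9951
radial distance = base radius + s = 30 + 18.9951 = 48.9951

48.9951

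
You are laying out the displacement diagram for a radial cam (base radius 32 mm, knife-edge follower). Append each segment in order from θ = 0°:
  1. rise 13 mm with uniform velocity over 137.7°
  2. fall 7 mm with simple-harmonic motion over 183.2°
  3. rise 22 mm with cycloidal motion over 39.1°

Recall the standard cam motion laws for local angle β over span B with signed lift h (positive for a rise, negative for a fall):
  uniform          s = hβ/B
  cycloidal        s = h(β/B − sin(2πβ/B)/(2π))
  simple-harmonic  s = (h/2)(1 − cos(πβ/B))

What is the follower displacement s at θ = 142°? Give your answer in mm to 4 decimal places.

seg 1 [0°–137.7°] uniform, h=13: full span → s += 13 → s = 13.0000
seg 2 [137.7°–320.9°] simple-harmonic, h=-7: θ=142° here. β=4.3, B=183.2. -7/2·(1 − cos(π·0.0235)) = -0.0095 → s = 12.9905

12.9905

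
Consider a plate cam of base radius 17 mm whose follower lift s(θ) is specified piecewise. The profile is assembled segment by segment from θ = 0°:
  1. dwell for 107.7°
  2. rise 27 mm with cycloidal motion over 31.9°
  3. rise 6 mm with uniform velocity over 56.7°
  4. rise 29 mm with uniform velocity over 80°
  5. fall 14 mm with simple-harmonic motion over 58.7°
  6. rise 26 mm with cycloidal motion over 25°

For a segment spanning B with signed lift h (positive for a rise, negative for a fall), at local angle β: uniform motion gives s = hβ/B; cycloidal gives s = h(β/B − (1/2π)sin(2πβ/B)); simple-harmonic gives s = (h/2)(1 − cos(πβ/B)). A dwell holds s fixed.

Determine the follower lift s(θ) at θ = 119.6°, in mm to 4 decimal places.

seg 1 [0°–107.7°] dwell: s stays 0.0000
seg 2 [107.7°–139.6°] cycloidal, h=27: θ=119.6° here. β=11.9, B=31.9. 27·(0.3730 − sin(2π·0.3730)/(2π)) = 6.9964 → s = 6.9964

6.9964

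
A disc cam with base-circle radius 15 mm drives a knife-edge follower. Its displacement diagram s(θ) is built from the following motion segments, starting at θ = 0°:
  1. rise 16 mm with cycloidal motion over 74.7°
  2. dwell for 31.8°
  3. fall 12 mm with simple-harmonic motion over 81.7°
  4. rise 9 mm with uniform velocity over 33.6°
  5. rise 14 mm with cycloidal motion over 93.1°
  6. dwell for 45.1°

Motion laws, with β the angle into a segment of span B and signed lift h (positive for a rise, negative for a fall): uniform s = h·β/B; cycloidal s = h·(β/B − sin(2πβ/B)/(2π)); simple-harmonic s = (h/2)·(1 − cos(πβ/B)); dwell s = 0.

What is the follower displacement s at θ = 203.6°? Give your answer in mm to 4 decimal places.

seg 1 [0°–74.7°] cycloidal, h=16: full span → s += 16 → s = 16.0000
seg 2 [74.7°–106.5°] dwell: s stays 16.0000
seg 3 [106.5°–188.2°] simple-harmonic, h=-12: full span → s += -12 → s = 4.0000
seg 4 [188.2°–221.8°] uniform, h=9: θ=203.6° here. β=15.4, B=33.6. 9·15.4/33.6 = 4.1250 → s = 8.1250

8.1250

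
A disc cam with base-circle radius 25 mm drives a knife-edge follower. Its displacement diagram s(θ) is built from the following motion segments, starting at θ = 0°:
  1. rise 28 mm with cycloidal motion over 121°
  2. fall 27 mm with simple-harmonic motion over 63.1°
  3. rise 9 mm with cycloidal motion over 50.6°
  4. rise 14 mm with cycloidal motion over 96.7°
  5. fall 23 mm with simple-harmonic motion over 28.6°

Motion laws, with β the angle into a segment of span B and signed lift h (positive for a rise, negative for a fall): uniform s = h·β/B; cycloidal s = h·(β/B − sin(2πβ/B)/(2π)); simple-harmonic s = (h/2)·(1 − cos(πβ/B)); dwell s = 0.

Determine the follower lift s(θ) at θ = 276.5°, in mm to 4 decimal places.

seg 1 [0°–121°] cycloidal, h=28: full span → s += 28 → s = 28.0000
seg 2 [121°–184.1°] simple-harmonic, h=-27: full span → s += -27 → s = 1.0000
seg 3 [184.1°–234.7°] cycloidal, h=9: full span → s += 9 → s = 10.0000
seg 4 [234.7°–331.4°] cycloidal, h=14: θ=276.5° here. β=41.8, B=96.7. 14·(0.4323 − sin(2π·0.4323)/(2π)) = 5.1318 → s = 15.1318

15.1318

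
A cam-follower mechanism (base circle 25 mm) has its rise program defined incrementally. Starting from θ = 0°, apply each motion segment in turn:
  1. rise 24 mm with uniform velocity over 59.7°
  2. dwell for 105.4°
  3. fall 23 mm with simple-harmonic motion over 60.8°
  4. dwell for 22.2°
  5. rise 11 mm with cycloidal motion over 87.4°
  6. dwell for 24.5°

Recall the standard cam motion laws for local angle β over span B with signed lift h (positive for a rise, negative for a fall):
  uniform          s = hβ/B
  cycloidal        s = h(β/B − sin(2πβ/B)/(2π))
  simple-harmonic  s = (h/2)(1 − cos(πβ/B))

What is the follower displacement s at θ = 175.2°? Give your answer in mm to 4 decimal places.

seg 1 [0°–59.7°] uniform, h=24: full span → s += 24 → s = 24.0000
seg 2 [59.7°–165.1°] dwell: s stays 24.0000
seg 3 [165.1°–225.9°] simple-harmonic, h=-23: θ=175.2° here. β=10.1, B=60.8. -23/2·(1 − cos(π·0.1661)) = -1.5308 → s = 22.4692

22.4692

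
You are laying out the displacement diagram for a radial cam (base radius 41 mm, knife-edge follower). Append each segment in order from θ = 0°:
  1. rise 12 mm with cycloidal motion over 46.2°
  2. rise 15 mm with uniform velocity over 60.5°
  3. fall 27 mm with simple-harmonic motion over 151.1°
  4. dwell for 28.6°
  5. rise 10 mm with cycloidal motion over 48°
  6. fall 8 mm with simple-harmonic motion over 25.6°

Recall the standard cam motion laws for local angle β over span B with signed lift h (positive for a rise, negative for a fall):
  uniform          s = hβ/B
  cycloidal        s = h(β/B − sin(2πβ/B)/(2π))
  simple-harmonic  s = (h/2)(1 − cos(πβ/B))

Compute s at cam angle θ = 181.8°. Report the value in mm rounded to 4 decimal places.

seg 1 [0°–46.2°] cycloidal, h=12: full span → s += 12 → s = 12.0000
seg 2 [46.2°–106.7°] uniform, h=15: full span → s += 15 → s = 27.0000
seg 3 [106.7°–257.8°] simple-harmonic, h=-27: θ=181.8° here. β=75.1, B=151.1. -27/2·(1 − cos(π·0.4970)) = -13.3737 → s = 13.6263

13.6263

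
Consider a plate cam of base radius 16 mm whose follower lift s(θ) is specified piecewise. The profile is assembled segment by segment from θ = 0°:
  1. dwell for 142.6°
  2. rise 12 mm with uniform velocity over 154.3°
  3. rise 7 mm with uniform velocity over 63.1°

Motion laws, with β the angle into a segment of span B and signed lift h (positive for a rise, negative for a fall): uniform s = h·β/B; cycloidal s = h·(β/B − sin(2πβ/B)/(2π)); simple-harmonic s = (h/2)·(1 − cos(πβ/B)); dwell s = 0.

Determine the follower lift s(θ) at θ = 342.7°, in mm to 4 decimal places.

seg 1 [0°–142.6°] dwell: s stays 0.0000
seg 2 [142.6°–296.9°] uniform, h=12: full span → s += 12 → s = 12.0000
seg 3 [296.9°–360°] uniform, h=7: θ=342.7° here. β=45.8, B=63.1. 7·45.8/63.1 = 5.0808 → s = 17.0808

17.0808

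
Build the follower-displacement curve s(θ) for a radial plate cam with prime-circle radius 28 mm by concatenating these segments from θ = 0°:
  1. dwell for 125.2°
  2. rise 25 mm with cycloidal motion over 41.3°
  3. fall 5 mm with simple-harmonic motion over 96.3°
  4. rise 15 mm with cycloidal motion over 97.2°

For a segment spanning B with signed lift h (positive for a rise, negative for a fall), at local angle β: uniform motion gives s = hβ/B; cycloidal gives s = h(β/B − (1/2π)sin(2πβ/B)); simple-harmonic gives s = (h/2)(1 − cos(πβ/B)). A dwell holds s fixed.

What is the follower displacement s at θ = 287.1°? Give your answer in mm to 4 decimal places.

seg 1 [0°–125.2°] dwell: s stays 0.0000
seg 2 [125.2°–166.5°] cycloidal, h=25: full span → s += 25 → s = 25.0000
seg 3 [166.5°–262.8°] simple-harmonic, h=-5: full span → s += -5 → s = 20.0000
seg 4 [262.8°–360°] cycloidal, h=15: θ=287.1° here. β=24.3, B=97.2. 15·(0.2500 − sin(2π·0.2500)/(2π)) = 1.3627 → s = 21.3627

21.3627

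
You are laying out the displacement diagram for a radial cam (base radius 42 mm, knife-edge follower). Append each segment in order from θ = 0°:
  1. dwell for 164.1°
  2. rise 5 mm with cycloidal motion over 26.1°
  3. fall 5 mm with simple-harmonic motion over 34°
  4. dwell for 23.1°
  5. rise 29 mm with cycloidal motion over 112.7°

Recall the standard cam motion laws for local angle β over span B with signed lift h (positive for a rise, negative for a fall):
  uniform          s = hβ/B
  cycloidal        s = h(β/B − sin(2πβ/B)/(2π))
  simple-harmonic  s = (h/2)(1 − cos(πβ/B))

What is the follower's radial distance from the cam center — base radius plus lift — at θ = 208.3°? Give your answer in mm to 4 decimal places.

seg 1 [0°–164.1°] dwell: s stays 0.0000
seg 2 [164.1°–190.2°] cycloidal, h=5: full span → s += 5 → s = 5.0000
seg 3 [190.2°–224.2°] simple-harmonic, h=-5: θ=208.3° here. β=18.1, B=34. -5/2·(1 − cos(π·0.5324)) = -2.7537 → s = 2.2463
radial distance = base radius + s = 42 + 2.2463 = 44.2463

44.2463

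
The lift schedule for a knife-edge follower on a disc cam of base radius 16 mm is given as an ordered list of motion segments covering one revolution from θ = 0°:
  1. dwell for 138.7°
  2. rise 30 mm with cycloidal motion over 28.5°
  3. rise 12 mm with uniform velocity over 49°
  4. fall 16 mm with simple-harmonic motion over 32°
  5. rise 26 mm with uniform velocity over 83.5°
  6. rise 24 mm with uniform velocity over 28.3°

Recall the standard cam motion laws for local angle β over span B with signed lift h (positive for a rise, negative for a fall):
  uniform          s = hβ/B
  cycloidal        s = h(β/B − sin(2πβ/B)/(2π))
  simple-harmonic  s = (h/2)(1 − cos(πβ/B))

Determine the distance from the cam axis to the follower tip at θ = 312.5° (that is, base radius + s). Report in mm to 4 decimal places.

seg 1 [0°–138.7°] dwell: s stays 0.0000
seg 2 [138.7°–167.2°] cycloidal, h=30: full span → s += 30 → s = 30.0000
seg 3 [167.2°–216.2°] uniform, h=12: full span → s += 12 → s = 42.0000
seg 4 [216.2°–248.2°] simple-harmonic, h=-16: full span → s += -16 → s = 26.0000
seg 5 [248.2°–331.7°] uniform, h=26: θ=312.5° here. β=64.3, B=83.5. 26·64.3/83.5 = 20.0216 → s = 46.0216
radial distance = base radius + s = 16 + 46.0216 = 62.0216

62.0216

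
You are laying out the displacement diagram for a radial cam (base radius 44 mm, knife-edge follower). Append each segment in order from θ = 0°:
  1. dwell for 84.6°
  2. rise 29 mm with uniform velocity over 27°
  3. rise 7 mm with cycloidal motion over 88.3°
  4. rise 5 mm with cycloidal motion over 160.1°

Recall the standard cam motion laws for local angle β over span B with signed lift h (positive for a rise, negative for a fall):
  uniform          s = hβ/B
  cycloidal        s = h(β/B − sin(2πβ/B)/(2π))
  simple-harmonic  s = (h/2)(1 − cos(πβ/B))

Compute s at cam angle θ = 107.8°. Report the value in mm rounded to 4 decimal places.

seg 1 [0°–84.6°] dwell: s stays 0.0000
seg 2 [84.6°–111.6°] uniform, h=29: θ=107.8° here. β=23.2, B=27. 29·23.2/27 = 24.9185 → s = 24.9185

24.9185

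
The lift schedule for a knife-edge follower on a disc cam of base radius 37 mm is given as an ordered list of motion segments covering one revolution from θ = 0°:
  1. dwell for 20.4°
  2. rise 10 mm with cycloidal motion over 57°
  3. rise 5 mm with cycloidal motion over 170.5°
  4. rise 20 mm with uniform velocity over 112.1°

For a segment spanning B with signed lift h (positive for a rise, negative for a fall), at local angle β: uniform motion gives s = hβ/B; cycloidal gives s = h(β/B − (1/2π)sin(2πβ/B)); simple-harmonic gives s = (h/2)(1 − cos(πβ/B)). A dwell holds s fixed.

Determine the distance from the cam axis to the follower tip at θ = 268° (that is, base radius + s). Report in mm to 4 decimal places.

seg 1 [0°–20.4°] dwell: s stays 0.0000
seg 2 [20.4°–77.4°] cycloidal, h=10: full span → s += 10 → s = 10.0000
seg 3 [77.4°–247.9°] cycloidal, h=5: full span → s += 5 → s = 15.0000
seg 4 [247.9°–360°] uniform, h=20: θ=268° here. β=20.1, B=112.1. 20·20.1/112.1 = 3.5861 → s = 18.5861
radial distance = base radius + s = 37 + 18.5861 = 55.5861

55.5861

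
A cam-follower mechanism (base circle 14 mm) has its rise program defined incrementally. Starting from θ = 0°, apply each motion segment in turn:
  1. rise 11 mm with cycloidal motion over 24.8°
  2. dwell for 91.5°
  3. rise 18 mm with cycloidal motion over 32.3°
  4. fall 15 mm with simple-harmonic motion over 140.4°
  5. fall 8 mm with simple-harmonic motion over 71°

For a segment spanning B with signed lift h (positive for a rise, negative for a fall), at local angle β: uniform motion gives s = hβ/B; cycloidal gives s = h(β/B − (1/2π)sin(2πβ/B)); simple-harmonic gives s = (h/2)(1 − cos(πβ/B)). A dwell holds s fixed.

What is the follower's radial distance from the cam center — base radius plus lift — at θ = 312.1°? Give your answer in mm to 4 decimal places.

seg 1 [0°–24.8°] cycloidal, h=11: full span → s += 11 → s = 11.0000
seg 2 [24.8°–116.3°] dwell: s stays 11.0000
seg 3 [116.3°–148.6°] cycloidal, h=18: full span → s += 18 → s = 29.0000
seg 4 [148.6°–289°] simple-harmonic, h=-15: full span → s += -15 → s = 14.0000
seg 5 [289°–360°] simple-harmonic, h=-8: θ=312.1° here. β=23.1, B=71. -8/2·(1 − cos(π·0.3254)) = -1.9138 → s = 12.0862
radial distance = base radius + s = 14 + 12.0862 = 26.0862

26.0862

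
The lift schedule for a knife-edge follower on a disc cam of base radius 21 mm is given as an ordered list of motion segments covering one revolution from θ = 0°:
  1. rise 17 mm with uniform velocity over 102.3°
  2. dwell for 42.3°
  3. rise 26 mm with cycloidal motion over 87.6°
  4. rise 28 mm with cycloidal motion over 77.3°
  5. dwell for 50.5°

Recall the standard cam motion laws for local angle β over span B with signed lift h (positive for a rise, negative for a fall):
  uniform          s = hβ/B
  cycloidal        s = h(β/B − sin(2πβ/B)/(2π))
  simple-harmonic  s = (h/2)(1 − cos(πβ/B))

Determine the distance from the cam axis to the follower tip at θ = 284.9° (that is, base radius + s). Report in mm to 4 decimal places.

seg 1 [0°–102.3°] uniform, h=17: full span → s += 17 → s = 17.0000
seg 2 [102.3°–144.6°] dwell: s stays 17.0000
seg 3 [144.6°–232.2°] cycloidal, h=26: full span → s += 26 → s = 43.0000
seg 4 [232.2°–309.5°] cycloidal, h=28: θ=284.9° here. β=52.7, B=77.3. 28·(0.6818 − sin(2π·0.6818)/(2π)) = 23.1422 → s = 66.1422
radial distance = base radius + s = 21 + 66.1422 = 87.1422

87.1422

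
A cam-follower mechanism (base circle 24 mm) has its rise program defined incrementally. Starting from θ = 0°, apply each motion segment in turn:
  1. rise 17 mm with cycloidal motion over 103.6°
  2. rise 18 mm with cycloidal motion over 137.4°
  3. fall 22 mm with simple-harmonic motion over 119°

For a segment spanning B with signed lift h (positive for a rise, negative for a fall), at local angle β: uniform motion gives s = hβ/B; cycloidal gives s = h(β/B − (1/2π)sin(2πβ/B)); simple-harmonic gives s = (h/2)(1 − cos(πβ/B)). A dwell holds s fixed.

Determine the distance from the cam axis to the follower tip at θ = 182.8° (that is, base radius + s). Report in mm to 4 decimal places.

seg 1 [0°–103.6°] cycloidal, h=17: full span → s += 17 → s = 17.0000
seg 2 [103.6°–241°] cycloidal, h=18: θ=182.8° here. β=79.2, B=137.4. 18·(0.5764 − sin(2π·0.5764)/(2π)) = 11.6988 → s = 28.6988
radial distance = base radius + s = 24 + 28.6988 = 52.6988

52.6988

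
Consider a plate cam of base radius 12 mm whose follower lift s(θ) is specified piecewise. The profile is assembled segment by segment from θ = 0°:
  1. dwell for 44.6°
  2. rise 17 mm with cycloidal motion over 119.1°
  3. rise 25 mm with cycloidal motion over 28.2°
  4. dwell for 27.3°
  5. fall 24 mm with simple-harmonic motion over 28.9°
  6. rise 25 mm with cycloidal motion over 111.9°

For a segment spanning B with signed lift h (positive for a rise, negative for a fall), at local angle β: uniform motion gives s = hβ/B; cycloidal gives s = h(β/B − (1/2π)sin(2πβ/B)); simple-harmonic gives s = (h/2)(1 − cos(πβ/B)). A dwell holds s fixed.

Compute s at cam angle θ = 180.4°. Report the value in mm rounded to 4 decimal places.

seg 1 [0°–44.6°] dwell: s stays 0.0000
seg 2 [44.6°–163.7°] cycloidal, h=17: full span → s += 17 → s = 17.0000
seg 3 [163.7°–191.9°] cycloidal, h=25: θ=180.4° here. β=16.7, B=28.2. 25·(0.5922 − sin(2π·0.5922)/(2π)) = 16.9832 → s = 33.9832

33.9832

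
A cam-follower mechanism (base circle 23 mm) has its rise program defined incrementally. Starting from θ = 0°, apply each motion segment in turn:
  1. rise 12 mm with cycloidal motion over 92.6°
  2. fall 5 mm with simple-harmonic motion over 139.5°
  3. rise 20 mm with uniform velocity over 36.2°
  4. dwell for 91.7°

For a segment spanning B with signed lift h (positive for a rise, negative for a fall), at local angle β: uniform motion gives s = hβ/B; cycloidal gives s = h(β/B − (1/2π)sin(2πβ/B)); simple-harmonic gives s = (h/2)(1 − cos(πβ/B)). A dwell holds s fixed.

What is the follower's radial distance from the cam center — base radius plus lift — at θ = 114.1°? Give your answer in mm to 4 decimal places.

seg 1 [0°–92.6°] cycloidal, h=12: full span → s += 12 → s = 12.0000
seg 2 [92.6°–232.1°] simple-harmonic, h=-5: θ=114.1° here. β=21.5, B=139.5. -5/2·(1 − cos(π·0.1541)) = -0.2874 → s = 11.7126
radial distance = base radius + s = 23 + 11.7126 = 34.7126

34.7126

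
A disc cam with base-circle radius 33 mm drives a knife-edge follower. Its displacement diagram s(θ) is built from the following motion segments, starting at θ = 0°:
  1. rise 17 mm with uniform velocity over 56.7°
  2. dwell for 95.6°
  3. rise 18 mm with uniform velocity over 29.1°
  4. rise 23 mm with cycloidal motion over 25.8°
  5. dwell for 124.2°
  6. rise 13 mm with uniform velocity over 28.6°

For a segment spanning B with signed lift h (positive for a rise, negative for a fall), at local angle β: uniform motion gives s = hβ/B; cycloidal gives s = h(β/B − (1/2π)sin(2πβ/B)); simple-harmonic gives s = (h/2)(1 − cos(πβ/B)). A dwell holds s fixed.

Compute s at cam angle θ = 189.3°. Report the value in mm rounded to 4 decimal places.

seg 1 [0°–56.7°] uniform, h=17: full span → s += 17 → s = 17.0000
seg 2 [56.7°–152.3°] dwell: s stays 17.0000
seg 3 [152.3°–181.4°] uniform, h=18: full span → s += 18 → s = 35.0000
seg 4 [181.4°–207.2°] cycloidal, h=23: θ=189.3° here. β=7.9, B=25.8. 23·(0.3062 − sin(2π·0.3062)/(2π)) = 3.6079 → s = 38.6079

38.6079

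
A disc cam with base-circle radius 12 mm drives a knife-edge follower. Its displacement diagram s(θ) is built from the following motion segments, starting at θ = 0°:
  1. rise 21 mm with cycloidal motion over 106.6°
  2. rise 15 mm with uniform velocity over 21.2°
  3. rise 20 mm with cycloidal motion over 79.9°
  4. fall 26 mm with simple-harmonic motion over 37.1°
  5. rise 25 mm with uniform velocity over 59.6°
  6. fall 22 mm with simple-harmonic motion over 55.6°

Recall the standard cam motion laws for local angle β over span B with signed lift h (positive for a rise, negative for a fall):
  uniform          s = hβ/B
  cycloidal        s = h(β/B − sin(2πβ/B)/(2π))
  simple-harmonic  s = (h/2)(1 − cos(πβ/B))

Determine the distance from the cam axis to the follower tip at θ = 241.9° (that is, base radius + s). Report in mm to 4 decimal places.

seg 1 [0°–106.6°] cycloidal, h=21: full span → s += 21 → s = 21.0000
seg 2 [106.6°–127.8°] uniform, h=15: full span → s += 15 → s = 36.0000
seg 3 [127.8°–207.7°] cycloidal, h=20: full span → s += 20 → s = 56.0000
seg 4 [207.7°–244.8°] simple-harmonic, h=-26: θ=241.9° here. β=34.2, B=37.1. -26/2·(1 − cos(π·0.9218)) = -25.6100 → s = 30.3900
radial distance = base radius + s = 12 + 30.3900 = 42.3900

42.3900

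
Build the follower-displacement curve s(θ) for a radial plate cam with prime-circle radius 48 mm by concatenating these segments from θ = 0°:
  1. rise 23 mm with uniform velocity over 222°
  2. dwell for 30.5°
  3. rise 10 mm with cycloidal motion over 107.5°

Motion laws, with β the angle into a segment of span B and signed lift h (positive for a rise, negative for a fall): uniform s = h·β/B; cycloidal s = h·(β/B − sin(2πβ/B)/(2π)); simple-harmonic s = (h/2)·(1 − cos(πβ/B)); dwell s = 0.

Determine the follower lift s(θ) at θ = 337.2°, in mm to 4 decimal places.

seg 1 [0°–222°] uniform, h=23: full span → s += 23 → s = 23.0000
seg 2 [222°–252.5°] dwell: s stays 23.0000
seg 3 [252.5°–360°] cycloidal, h=10: θ=337.2° here. β=84.7, B=107.5. 10·(0.7879 − sin(2π·0.7879)/(2π)) = 9.4257 → s = 32.4257

32.4257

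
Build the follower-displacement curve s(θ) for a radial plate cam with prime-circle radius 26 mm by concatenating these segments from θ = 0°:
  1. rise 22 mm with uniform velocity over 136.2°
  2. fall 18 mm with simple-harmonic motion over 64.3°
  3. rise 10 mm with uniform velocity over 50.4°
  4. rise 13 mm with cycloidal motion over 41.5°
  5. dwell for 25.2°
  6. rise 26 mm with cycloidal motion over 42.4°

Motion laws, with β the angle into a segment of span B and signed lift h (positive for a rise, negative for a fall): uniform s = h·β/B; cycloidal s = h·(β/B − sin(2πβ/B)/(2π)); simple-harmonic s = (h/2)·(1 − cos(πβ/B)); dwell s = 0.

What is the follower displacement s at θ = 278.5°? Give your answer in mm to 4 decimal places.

seg 1 [0°–136.2°] uniform, h=22: full span → s += 22 → s = 22.0000
seg 2 [136.2°–200.5°] simple-harmonic, h=-18: full span → s += -18 → s = 4.0000
seg 3 [200.5°–250.9°] uniform, h=10: full span → s += 10 → s = 14.0000
seg 4 [250.9°–292.4°] cycloidal, h=13: θ=278.5° here. β=27.6, B=41.5. 13·(0.6651 − sin(2π·0.6651)/(2π)) = 10.4271 → s = 24.4271

24.4271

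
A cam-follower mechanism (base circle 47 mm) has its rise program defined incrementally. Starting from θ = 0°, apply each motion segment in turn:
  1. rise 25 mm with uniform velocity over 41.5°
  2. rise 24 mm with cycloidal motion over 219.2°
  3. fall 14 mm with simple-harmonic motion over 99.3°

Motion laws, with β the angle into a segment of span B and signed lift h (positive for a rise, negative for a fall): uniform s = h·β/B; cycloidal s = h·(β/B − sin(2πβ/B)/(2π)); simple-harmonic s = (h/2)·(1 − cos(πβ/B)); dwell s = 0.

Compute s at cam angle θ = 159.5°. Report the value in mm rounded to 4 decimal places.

seg 1 [0°–41.5°] uniform, h=25: full span → s += 25 → s = 25.0000
seg 2 [41.5°–260.7°] cycloidal, h=24: θ=159.5° here. β=118, B=219.2. 24·(0.5383 − sin(2π·0.5383)/(2π)) = 13.8306 → s = 38.8306

38.8306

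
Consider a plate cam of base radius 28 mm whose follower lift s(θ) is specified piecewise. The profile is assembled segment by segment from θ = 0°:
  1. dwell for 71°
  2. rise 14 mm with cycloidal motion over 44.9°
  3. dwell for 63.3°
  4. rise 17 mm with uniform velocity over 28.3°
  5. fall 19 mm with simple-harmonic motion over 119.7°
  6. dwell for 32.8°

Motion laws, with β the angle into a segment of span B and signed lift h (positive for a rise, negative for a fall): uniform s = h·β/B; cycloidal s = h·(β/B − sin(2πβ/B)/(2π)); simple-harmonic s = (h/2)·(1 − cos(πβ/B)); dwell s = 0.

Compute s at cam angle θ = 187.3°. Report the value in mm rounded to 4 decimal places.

seg 1 [0°–71°] dwell: s stays 0.0000
seg 2 [71°–115.9°] cycloidal, h=14: full span → s += 14 → s = 14.0000
seg 3 [115.9°–179.2°] dwell: s stays 14.0000
seg 4 [179.2°–207.5°] uniform, h=17: θ=187.3° here. β=8.1, B=28.3. 17·8.1/28.3 = 4.8657 → s = 18.8657

18.8657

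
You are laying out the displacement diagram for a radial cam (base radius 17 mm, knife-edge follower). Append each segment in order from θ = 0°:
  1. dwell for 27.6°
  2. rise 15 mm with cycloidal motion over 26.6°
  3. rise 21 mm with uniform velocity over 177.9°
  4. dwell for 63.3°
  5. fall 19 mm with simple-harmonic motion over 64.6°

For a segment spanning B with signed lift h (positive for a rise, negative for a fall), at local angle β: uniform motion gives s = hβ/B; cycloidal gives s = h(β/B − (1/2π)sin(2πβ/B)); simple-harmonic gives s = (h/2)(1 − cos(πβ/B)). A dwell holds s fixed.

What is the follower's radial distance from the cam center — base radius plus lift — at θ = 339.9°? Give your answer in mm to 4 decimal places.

seg 1 [0°–27.6°] dwell: s stays 0.0000
seg 2 [27.6°–54.2°] cycloidal, h=15: full span → s += 15 → s = 15.0000
seg 3 [54.2°–232.1°] uniform, h=21: full span → s += 21 → s = 36.0000
seg 4 [232.1°–295.4°] dwell: s stays 36.0000
seg 5 [295.4°–360°] simple-harmonic, h=-19: θ=339.9° here. β=44.5, B=64.6. -19/2·(1 − cos(π·0.6889)) = -14.8115 → s = 21.1885
radial distance = base radius + s = 17 + 21.1885 = 38.1885

38.1885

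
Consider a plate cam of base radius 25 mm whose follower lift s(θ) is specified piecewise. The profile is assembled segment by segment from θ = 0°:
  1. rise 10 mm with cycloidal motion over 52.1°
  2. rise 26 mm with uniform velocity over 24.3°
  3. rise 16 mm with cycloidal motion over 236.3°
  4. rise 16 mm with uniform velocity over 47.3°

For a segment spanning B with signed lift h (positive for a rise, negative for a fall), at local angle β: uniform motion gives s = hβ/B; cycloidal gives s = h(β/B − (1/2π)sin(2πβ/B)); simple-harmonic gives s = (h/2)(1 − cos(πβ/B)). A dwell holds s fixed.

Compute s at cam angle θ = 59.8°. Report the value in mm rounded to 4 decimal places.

seg 1 [0°–52.1°] cycloidal, h=10: full span → s += 10 → s = 10.0000
seg 2 [52.1°–76.4°] uniform, h=26: θ=59.8° here. β=7.7, B=24.3. 26·7.7/24.3 = 8.2387 → s = 18.2387

18.2387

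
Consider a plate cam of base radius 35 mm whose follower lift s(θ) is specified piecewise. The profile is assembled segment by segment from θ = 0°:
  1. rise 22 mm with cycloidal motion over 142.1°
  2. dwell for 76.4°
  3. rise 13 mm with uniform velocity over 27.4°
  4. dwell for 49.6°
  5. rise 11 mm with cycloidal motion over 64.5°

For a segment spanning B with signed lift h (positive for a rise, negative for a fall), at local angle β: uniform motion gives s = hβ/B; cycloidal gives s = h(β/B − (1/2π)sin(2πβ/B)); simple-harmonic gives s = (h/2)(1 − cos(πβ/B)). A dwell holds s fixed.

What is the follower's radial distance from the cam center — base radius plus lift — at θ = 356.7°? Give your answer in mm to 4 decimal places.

seg 1 [0°–142.1°] cycloidal, h=22: full span → s += 22 → s = 22.0000
seg 2 [142.1°–218.5°] dwell: s stays 22.0000
seg 3 [218.5°–245.9°] uniform, h=13: full span → s += 13 → s = 35.0000
seg 4 [245.9°–295.5°] dwell: s stays 35.0000
seg 5 [295.5°–360°] cycloidal, h=11: θ=356.7° here. β=61.2, B=64.5. 11·(0.9488 − sin(2π·0.9488)/(2π)) = 10.9904 → s = 45.9904
radial distance = base radius + s = 35 + 45.9904 = 80.9904

80.9904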